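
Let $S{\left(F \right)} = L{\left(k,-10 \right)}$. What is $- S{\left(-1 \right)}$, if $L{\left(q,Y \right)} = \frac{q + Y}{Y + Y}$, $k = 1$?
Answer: $- \frac{9}{20} \approx -0.45$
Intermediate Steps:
$L{\left(q,Y \right)} = \frac{Y + q}{2 Y}$
$S{\left(F \right)} = \frac{9}{20}$ ($S{\left(F \right)} = \frac{-10 + 1}{2 \left(-10\right)} = \frac{1}{2} \left(- \frac{1}{10}\right) \left(-9\right) = \frac{9}{20}$)
$- S{\left(-1 \right)} = \left(-1\right) \frac{9}{20} = - \frac{9}{20}$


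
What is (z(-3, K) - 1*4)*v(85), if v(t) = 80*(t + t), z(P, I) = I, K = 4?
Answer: 0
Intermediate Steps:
v(t) = 160*t (v(t) = 80*(2*t) = 160*t)
(z(-3, K) - 1*4)*v(85) = (4 - 1*4)*(160*85) = (4 - 4)*13600 = 0*13600 = 0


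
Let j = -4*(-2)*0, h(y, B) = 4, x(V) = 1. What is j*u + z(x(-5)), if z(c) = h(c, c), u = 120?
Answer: 4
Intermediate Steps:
z(c) = 4
j = 0 (j = 8*0 = 0)
j*u + z(x(-5)) = 0*120 + 4 = 0 + 4 = 4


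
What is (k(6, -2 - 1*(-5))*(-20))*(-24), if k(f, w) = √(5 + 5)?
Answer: 480*√10 ≈ 1517.9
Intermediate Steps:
k(f, w) = √10
(k(6, -2 - 1*(-5))*(-20))*(-24) = (√10*(-20))*(-24) = -20*√10*(-24) = 480*√10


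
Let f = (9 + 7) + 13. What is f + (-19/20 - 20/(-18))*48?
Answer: 551/15 ≈ 36.733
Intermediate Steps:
f = 29 (f = 16 + 13 = 29)
f + (-19/20 - 20/(-18))*48 = 29 + (-19/20 - 20/(-18))*48 = 29 + (-19*1/20 - 20*(-1/18))*48 = 29 + (-19/20 + 10/9)*48 = 29 + (29/180)*48 = 29 + 116/15 = 551/15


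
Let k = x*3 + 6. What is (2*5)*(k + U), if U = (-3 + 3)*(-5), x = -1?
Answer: 30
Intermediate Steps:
U = 0 (U = 0*(-5) = 0)
k = 3 (k = -1*3 + 6 = -3 + 6 = 3)
(2*5)*(k + U) = (2*5)*(3 + 0) = 10*3 = 30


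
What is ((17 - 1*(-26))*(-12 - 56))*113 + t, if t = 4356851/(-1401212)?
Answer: -462981616195/1401212 ≈ -3.3042e+5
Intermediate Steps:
t = -4356851/1401212 (t = 4356851*(-1/1401212) = -4356851/1401212 ≈ -3.1093)
((17 - 1*(-26))*(-12 - 56))*113 + t = ((17 - 1*(-26))*(-12 - 56))*113 - 4356851/1401212 = ((17 + 26)*(-68))*113 - 4356851/1401212 = (43*(-68))*113 - 4356851/1401212 = -2924*113 - 4356851/1401212 = -330412 - 4356851/1401212 = -462981616195/1401212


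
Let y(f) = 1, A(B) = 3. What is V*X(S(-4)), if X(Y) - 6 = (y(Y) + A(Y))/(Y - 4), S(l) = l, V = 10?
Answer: 55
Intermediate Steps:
X(Y) = 6 + 4/(-4 + Y) (X(Y) = 6 + (1 + 3)/(Y - 4) = 6 + 4/(-4 + Y))
V*X(S(-4)) = 10*(2*(-10 + 3*(-4))/(-4 - 4)) = 10*(2*(-10 - 12)/(-8)) = 10*(2*(-⅛)*(-22)) = 10*(11/2) = 55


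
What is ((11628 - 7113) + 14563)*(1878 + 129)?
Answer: 38289546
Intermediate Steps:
((11628 - 7113) + 14563)*(1878 + 129) = (4515 + 14563)*2007 = 19078*2007 = 38289546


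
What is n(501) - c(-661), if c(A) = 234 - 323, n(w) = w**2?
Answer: 251090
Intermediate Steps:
c(A) = -89
n(501) - c(-661) = 501**2 - 1*(-89) = 251001 + 89 = 251090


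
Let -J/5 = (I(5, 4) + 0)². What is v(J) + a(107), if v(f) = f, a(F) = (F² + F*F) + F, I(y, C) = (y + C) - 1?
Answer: 22685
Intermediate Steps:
I(y, C) = -1 + C + y (I(y, C) = (C + y) - 1 = -1 + C + y)
a(F) = F + 2*F² (a(F) = (F² + F²) + F = 2*F² + F = F + 2*F²)
J = -320 (J = -5*((-1 + 4 + 5) + 0)² = -5*(8 + 0)² = -5*8² = -5*64 = -320)
v(J) + a(107) = -320 + 107*(1 + 2*107) = -320 + 107*(1 + 214) = -320 + 107*215 = -320 + 23005 = 22685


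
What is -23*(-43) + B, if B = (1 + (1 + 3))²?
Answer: 1014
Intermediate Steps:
B = 25 (B = (1 + 4)² = 5² = 25)
-23*(-43) + B = -23*(-43) + 25 = 989 + 25 = 1014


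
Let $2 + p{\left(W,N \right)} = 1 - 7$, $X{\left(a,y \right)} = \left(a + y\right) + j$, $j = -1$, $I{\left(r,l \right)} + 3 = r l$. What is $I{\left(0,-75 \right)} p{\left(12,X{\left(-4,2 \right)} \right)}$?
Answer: $24$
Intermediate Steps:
$I{\left(r,l \right)} = -3 + l r$ ($I{\left(r,l \right)} = -3 + r l = -3 + l r$)
$X{\left(a,y \right)} = -1 + a + y$ ($X{\left(a,y \right)} = \left(a + y\right) - 1 = -1 + a + y$)
$p{\left(W,N \right)} = -8$ ($p{\left(W,N \right)} = -2 + \left(1 - 7\right) = -2 - 6 = -8$)
$I{\left(0,-75 \right)} p{\left(12,X{\left(-4,2 \right)} \right)} = \left(-3 - 0\right) \left(-8\right) = \left(-3 + 0\right) \left(-8\right) = \left(-3\right) \left(-8\right) = 24$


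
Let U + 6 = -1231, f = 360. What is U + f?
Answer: -877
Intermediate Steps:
U = -1237 (U = -6 - 1231 = -1237)
U + f = -1237 + 360 = -877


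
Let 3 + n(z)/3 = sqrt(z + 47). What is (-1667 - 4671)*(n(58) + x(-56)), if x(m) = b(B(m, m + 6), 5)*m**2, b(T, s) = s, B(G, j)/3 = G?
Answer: -99322798 - 19014*sqrt(105) ≈ -9.9518e+7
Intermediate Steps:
B(G, j) = 3*G
n(z) = -9 + 3*sqrt(47 + z) (n(z) = -9 + 3*sqrt(z + 47) = -9 + 3*sqrt(47 + z))
x(m) = 5*m**2
(-1667 - 4671)*(n(58) + x(-56)) = (-1667 - 4671)*((-9 + 3*sqrt(47 + 58)) + 5*(-56)**2) = -6338*((-9 + 3*sqrt(105)) + 5*3136) = -6338*((-9 + 3*sqrt(105)) + 15680) = -6338*(15671 + 3*sqrt(105)) = -99322798 - 19014*sqrt(105)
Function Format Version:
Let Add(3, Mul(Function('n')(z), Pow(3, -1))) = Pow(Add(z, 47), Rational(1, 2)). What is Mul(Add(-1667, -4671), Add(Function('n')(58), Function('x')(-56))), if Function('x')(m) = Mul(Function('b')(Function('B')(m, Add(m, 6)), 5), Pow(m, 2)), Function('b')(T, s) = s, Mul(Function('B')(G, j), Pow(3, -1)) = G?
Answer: Add(-99322798, Mul(-19014, Pow(105, Rational(1, 2)))) ≈ -9.9518e+7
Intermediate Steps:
Function('B')(G, j) = Mul(3, G)
Function('n')(z) = Add(-9, Mul(3, Pow(Add(47, z), Rational(1, 2)))) (Function('n')(z) = Add(-9, Mul(3, Pow(Add(z, 47), Rational(1, 2)))) = Add(-9, Mul(3, Pow(Add(47, z), Rational(1, 2)))))
Function('x')(m) = Mul(5, Pow(m, 2))
Mul(Add(-1667, -4671), Add(Function('n')(58), Function('x')(-56))) = Mul(Add(-1667, -4671), Add(Add(-9, Mul(3, Pow(Add(47, 58), Rational(1, 2)))), Mul(5, Pow(-56, 2)))) = Mul(-6338, Add(Add(-9, Mul(3, Pow(105, Rational(1, 2)))), Mul(5, 3136))) = Mul(-6338, Add(Add(-9, Mul(3, Pow(105, Rational(1, 2)))), 15680)) = Mul(-6338, Add(15671, Mul(3, Pow(105, Rational(1, 2))))) = Add(-99322798, Mul(-19014, Pow(105, Rational(1, 2))))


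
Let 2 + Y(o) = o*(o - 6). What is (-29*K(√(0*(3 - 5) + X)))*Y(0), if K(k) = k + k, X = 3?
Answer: 116*√3 ≈ 200.92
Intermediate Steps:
Y(o) = -2 + o*(-6 + o) (Y(o) = -2 + o*(o - 6) = -2 + o*(-6 + o))
K(k) = 2*k
(-29*K(√(0*(3 - 5) + X)))*Y(0) = (-58*√(0*(3 - 5) + 3))*(-2 + 0² - 6*0) = (-58*√(0*(-2) + 3))*(-2 + 0 + 0) = -58*√(0 + 3)*(-2) = -58*√3*(-2) = 116*√3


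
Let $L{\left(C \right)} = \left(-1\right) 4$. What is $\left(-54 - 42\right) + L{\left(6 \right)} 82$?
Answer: $-424$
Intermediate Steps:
$L{\left(C \right)} = -4$
$\left(-54 - 42\right) + L{\left(6 \right)} 82 = \left(-54 - 42\right) - 328 = -96 - 328 = -424$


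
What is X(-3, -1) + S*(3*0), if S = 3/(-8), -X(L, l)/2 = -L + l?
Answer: -4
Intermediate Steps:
X(L, l) = -2*l + 2*L (X(L, l) = -2*(-L + l) = -2*(l - L) = -2*l + 2*L)
S = -3/8 (S = 3*(-⅛) = -3/8 ≈ -0.37500)
X(-3, -1) + S*(3*0) = (-2*(-1) + 2*(-3)) - 9*0/8 = (2 - 6) - 3/8*0 = -4 + 0 = -4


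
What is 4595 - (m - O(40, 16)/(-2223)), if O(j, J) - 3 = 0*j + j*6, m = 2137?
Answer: 607099/247 ≈ 2457.9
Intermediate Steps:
O(j, J) = 3 + 6*j (O(j, J) = 3 + (0*j + j*6) = 3 + (0 + 6*j) = 3 + 6*j)
4595 - (m - O(40, 16)/(-2223)) = 4595 - (2137 - (3 + 6*40)/(-2223)) = 4595 - (2137 - (3 + 240)*(-1)/2223) = 4595 - (2137 - 243*(-1)/2223) = 4595 - (2137 - 1*(-27/247)) = 4595 - (2137 + 27/247) = 4595 - 1*527866/247 = 4595 - 527866/247 = 607099/247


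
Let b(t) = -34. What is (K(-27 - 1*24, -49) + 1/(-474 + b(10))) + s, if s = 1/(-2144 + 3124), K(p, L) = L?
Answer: -3049329/62230 ≈ -49.001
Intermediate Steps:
s = 1/980 ≈ 0.0010204
(K(-27 - 1*24, -49) + 1/(-474 + b(10))) + s = (-49 + 1/(-474 - 34)) + 1/980 = (-49 + 1/(-508)) + 1/980 = (-49 - 1/508) + 1/980 = -24893/508 + 1/980 = -3049329/62230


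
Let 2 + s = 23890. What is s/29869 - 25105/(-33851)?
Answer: 1558493933/1011095519 ≈ 1.5414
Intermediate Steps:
s = 23888 (s = -2 + 23890 = 23888)
s/29869 - 25105/(-33851) = 23888/29869 - 25105/(-33851) = 23888*(1/29869) - 25105*(-1/33851) = 23888/29869 + 25105/33851 = 1558493933/1011095519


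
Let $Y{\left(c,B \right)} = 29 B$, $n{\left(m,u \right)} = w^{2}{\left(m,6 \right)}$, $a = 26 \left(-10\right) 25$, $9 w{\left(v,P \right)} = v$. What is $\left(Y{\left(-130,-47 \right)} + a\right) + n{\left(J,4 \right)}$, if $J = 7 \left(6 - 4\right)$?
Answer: $- \frac{636707}{81} \approx -7860.6$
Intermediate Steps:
$J = 14$ ($J = 7 \cdot 2 = 14$)
$w{\left(v,P \right)} = \frac{v}{9}$
$a = -6500$ ($a = \left(-260\right) 25 = -6500$)
$n{\left(m,u \right)} = \frac{m^{2}}{81}$ ($n{\left(m,u \right)} = \left(\frac{m}{9}\right)^{2} = \frac{m^{2}}{81}$)
$\left(Y{\left(-130,-47 \right)} + a\right) + n{\left(J,4 \right)} = \left(29 \left(-47\right) - 6500\right) + \frac{14^{2}}{81} = \left(-1363 - 6500\right) + \frac{1}{81} \cdot 196 = -7863 + \frac{196}{81} = - \frac{636707}{81}$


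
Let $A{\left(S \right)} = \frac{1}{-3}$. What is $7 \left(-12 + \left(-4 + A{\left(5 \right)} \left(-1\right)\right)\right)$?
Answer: $- \frac{329}{3} \approx -109.67$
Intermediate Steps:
$A{\left(S \right)} = - \frac{1}{3}$
$7 \left(-12 + \left(-4 + A{\left(5 \right)} \left(-1\right)\right)\right) = 7 \left(-12 - \frac{11}{3}\right) = 7 \left(- \frac{47}{3}\right) = - \frac{329}{3}$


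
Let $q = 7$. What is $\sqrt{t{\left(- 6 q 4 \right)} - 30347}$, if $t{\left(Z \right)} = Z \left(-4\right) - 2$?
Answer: $i \sqrt{29677} \approx 172.27 i$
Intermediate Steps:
$t{\left(Z \right)} = -2 - 4 Z$ ($t{\left(Z \right)} = - 4 Z - 2 = -2 - 4 Z$)
$\sqrt{t{\left(- 6 q 4 \right)} - 30347} = \sqrt{\left(-2 - 4 \left(-6\right) 7 \cdot 4\right) - 30347} = \sqrt{\left(-2 - 4 \left(\left(-42\right) 4\right)\right) - 30347} = \sqrt{\left(-2 - -672\right) - 30347} = \sqrt{\left(-2 + 672\right) - 30347} = \sqrt{670 - 30347} = \sqrt{-29677} = i \sqrt{29677}$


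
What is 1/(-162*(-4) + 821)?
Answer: 1/1469 ≈ 0.00068074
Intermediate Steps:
1/(-162*(-4) + 821) = 1/(648 + 821) = 1/1469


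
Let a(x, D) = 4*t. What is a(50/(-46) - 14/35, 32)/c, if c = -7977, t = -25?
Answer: 100/7977 ≈ 0.012536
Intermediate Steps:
a(x, D) = -100 (a(x, D) = 4*(-25) = -100)
a(50/(-46) - 14/35, 32)/c = -100/(-7977) = -100*(-1/7977) = 100/7977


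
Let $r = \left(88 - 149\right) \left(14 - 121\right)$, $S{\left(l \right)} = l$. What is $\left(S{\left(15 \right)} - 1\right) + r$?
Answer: $6541$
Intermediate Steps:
$r = 6527$ ($r = \left(-61\right) \left(-107\right) = 6527$)
$\left(S{\left(15 \right)} - 1\right) + r = \left(15 - 1\right) + 6527 = 14 + 6527 = 6541$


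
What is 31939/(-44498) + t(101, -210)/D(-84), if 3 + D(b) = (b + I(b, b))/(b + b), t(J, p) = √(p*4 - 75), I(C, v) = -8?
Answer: -1681/2342 - 42*I*√915/103 ≈ -0.71776 - 12.335*I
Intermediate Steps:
t(J, p) = √(-75 + 4*p) (t(J, p) = √(4*p - 75) = √(-75 + 4*p))
D(b) = -3 + (-8 + b)/(2*b) (D(b) = -3 + (b - 8)/(b + b) = -3 + (-8 + b)/((2*b)) = -3 + (-8 + b)*(1/(2*b)) = -3 + (-8 + b)/(2*b))
31939/(-44498) + t(101, -210)/D(-84) = 31939/(-44498) + √(-75 + 4*(-210))/(-5/2 - 4/(-84)) = 31939*(-1/44498) + √(-75 - 840)/(-5/2 - 4*(-1/84)) = -1681/2342 + √(-915)/(-5/2 + 1/21) = -1681/2342 + (I*√915)/(-103/42) = -1681/2342 + (I*√915)*(-42/103) = -1681/2342 - 42*I*√915/103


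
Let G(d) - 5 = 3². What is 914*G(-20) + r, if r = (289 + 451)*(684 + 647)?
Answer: 997736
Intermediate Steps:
G(d) = 14 (G(d) = 5 + 3² = 5 + 9 = 14)
r = 984940 (r = 740*1331 = 984940)
914*G(-20) + r = 914*14 + 984940 = 12796 + 984940 = 997736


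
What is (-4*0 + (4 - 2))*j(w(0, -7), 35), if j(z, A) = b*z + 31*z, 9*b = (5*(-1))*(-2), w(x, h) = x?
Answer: 0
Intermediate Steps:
b = 10/9 (b = ((5*(-1))*(-2))/9 = (-5*(-2))/9 = (1/9)*10 = 10/9 ≈ 1.1111)
j(z, A) = 289*z/9 (j(z, A) = 10*z/9 + 31*z = 289*z/9)
(-4*0 + (4 - 2))*j(w(0, -7), 35) = (-4*0 + (4 - 2))*((289/9)*0) = (0 + 2)*0 = 2*0 = 0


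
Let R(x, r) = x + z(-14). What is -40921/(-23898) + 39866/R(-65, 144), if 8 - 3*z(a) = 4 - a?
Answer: -2849764199/4899090 ≈ -581.69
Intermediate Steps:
z(a) = 4/3 + a/3 (z(a) = 8/3 - (4 - a)/3 = 8/3 + (-4/3 + a/3) = 4/3 + a/3)
R(x, r) = -10/3 + x (R(x, r) = x + (4/3 + (⅓)*(-14)) = x + (4/3 - 14/3) = x - 10/3 = -10/3 + x)
-40921/(-23898) + 39866/R(-65, 144) = -40921/(-23898) + 39866/(-10/3 - 65) = -40921*(-1/23898) + 39866/(-205/3) = 40921/23898 + 39866*(-3/205) = 40921/23898 - 119598/205 = -2849764199/4899090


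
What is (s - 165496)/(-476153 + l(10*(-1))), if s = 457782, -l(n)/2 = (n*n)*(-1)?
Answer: -4954/8067 ≈ -0.61411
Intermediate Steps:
l(n) = 2*n² (l(n) = -2*n*n*(-1) = -2*n²*(-1) = -(-2)*n² = 2*n²)
(s - 165496)/(-476153 + l(10*(-1))) = (457782 - 165496)/(-476153 + 2*(10*(-1))²) = 292286/(-476153 + 2*(-10)²) = 292286/(-476153 + 2*100) = 292286/(-476153 + 200) = 292286/(-475953) = 292286*(-1/475953) = -4954/8067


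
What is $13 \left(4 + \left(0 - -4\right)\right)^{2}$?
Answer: $832$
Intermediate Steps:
$13 \left(4 + \left(0 - -4\right)\right)^{2} = 13 \left(4 + \left(0 + 4\right)\right)^{2} = 13 \left(4 + 4\right)^{2} = 13 \cdot 8^{2} = 13 \cdot 64 = 832$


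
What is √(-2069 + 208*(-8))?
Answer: I*√3733 ≈ 61.098*I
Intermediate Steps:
√(-2069 + 208*(-8)) = √(-2069 - 1664) = √(-3733) = I*√3733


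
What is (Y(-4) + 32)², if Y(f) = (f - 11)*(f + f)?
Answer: 23104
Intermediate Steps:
Y(f) = 2*f*(-11 + f) (Y(f) = (-11 + f)*(2*f) = 2*f*(-11 + f))
(Y(-4) + 32)² = (2*(-4)*(-11 - 4) + 32)² = (2*(-4)*(-15) + 32)² = (120 + 32)² = 152² = 23104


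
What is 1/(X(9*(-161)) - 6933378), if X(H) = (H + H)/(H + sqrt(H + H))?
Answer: -838360715/5812670063034966 - I*sqrt(322)/11625340126069932 ≈ -1.4423e-7 - 1.5436e-15*I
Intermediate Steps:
X(H) = 2*H/(H + sqrt(2)*sqrt(H)) (X(H) = (2*H)/(H + sqrt(2*H)) = (2*H)/(H + sqrt(2)*sqrt(H)) = 2*H/(H + sqrt(2)*sqrt(H)))
1/(X(9*(-161)) - 6933378) = 1/(2*(9*(-161))/(9*(-161) + sqrt(2)*sqrt(9*(-161))) - 6933378) = 1/(2*(-1449)/(-1449 + sqrt(2)*sqrt(-1449)) - 6933378) = 1/(2*(-1449)/(-1449 + sqrt(2)*(3*I*sqrt(161))) - 6933378) = 1/(2*(-1449)/(-1449 + 3*I*sqrt(322)) - 6933378) = 1/(-2898/(-1449 + 3*I*sqrt(322)) - 6933378) = 1/(-6933378 - 2898/(-1449 + 3*I*sqrt(322)))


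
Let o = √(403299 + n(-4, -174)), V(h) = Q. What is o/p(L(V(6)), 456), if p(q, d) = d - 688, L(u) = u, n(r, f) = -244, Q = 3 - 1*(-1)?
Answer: -√403055/232 ≈ -2.7365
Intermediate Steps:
Q = 4 (Q = 3 + 1 = 4)
V(h) = 4
o = √403055 (o = √(403299 - 244) = √403055 ≈ 634.87)
p(q, d) = -688 + d
o/p(L(V(6)), 456) = √403055/(-688 + 456) = √403055/(-232) = √403055*(-1/232) = -√403055/232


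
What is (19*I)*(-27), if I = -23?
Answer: 11799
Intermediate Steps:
(19*I)*(-27) = (19*(-23))*(-27) = -437*(-27) = 11799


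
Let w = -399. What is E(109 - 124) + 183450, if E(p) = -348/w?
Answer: 24398966/133 ≈ 1.8345e+5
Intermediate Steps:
E(p) = 116/133 (E(p) = -348/(-399) = -348*(-1/399) = 116/133)
E(109 - 124) + 183450 = 116/133 + 183450 = 24398966/133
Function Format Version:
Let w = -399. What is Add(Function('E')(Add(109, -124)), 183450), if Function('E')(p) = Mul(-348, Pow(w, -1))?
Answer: Rational(24398966, 133) ≈ 1.8345e+5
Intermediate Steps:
Function('E')(p) = Rational(116, 133) (Function('E')(p) = Mul(-348, Pow(-399, -1)) = Mul(-348, Rational(-1, 399)) = Rational(116, 133))
Add(Function('E')(Add(109, -124)), 183450) = Add(Rational(116, 133), 183450) = Rational(24398966, 133)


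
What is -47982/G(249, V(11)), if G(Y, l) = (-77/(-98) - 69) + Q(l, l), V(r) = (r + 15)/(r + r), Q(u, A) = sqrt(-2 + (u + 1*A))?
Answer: 7056712740/10031491 + 18808944*sqrt(11)/10031491 ≈ 709.67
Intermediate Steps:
Q(u, A) = sqrt(-2 + A + u) (Q(u, A) = sqrt(-2 + (u + A)) = sqrt(-2 + (A + u)) = sqrt(-2 + A + u))
V(r) = (15 + r)/(2*r) (V(r) = (15 + r)/((2*r)) = (15 + r)*(1/(2*r)) = (15 + r)/(2*r))
G(Y, l) = -955/14 + sqrt(-2 + 2*l) (G(Y, l) = (-77/(-98) - 69) + sqrt(-2 + l + l) = (-77*(-1/98) - 69) + sqrt(-2 + 2*l) = (11/14 - 69) + sqrt(-2 + 2*l) = -955/14 + sqrt(-2 + 2*l))
-47982/G(249, V(11)) = -47982/(-955/14 + sqrt(-2 + 2*((1/2)*(15 + 11)/11))) = -47982/(-955/14 + sqrt(-2 + 2*((1/2)*(1/11)*26))) = -47982/(-955/14 + sqrt(-2 + 2*(13/11))) = -47982/(-955/14 + sqrt(-2 + 26/11)) = -47982/(-955/14 + sqrt(4/11)) = -47982/(-955/14 + 2*sqrt(11)/11)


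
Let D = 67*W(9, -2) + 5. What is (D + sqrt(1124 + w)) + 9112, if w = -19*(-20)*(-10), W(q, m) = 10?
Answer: 9787 + 2*I*sqrt(669) ≈ 9787.0 + 51.73*I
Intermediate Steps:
w = -3800 (w = 380*(-10) = -3800)
D = 675 (D = 67*10 + 5 = 670 + 5 = 675)
(D + sqrt(1124 + w)) + 9112 = (675 + sqrt(1124 - 3800)) + 9112 = (675 + sqrt(-2676)) + 9112 = (675 + 2*I*sqrt(669)) + 9112 = 9787 + 2*I*sqrt(669)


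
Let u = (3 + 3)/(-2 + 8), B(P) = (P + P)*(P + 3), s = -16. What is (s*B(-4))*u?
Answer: -128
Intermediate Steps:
B(P) = 2*P*(3 + P) (B(P) = (2*P)*(3 + P) = 2*P*(3 + P))
u = 1 (u = 6/6 = 6*(1/6) = 1)
(s*B(-4))*u = -32*(-4)*(3 - 4)*1 = -32*(-4)*(-1)*1 = -16*8*1 = -128*1 = -128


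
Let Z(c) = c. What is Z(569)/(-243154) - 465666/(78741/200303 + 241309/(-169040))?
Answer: 3833830284257513469077/8516356509690998 ≈ 4.5017e+5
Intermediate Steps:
Z(569)/(-243154) - 465666/(78741/200303 + 241309/(-169040)) = 569/(-243154) - 465666/(78741/200303 + 241309/(-169040)) = 569*(-1/243154) - 465666/(78741*(1/200303) + 241309*(-1/169040)) = -569/243154 - 465666/(78741/200303 - 241309/169040) = -569/243154 - 465666/(-35024537987/33859219120) = -569/243154 - 465666*(-33859219120/35024537987) = -569/243154 + 15767087130733920/35024537987 = 3833830284257513469077/8516356509690998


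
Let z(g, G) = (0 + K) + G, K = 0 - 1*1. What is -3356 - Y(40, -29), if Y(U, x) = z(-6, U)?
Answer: -3395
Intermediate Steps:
K = -1 (K = 0 - 1 = -1)
z(g, G) = -1 + G (z(g, G) = (0 - 1) + G = -1 + G)
Y(U, x) = -1 + U
-3356 - Y(40, -29) = -3356 - (-1 + 40) = -3356 - 1*39 = -3356 - 39 = -3395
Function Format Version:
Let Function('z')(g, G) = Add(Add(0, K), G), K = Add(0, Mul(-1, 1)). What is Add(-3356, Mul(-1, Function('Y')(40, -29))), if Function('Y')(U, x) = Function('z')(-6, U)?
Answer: -3395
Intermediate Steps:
K = -1 (K = Add(0, -1) = -1)
Function('z')(g, G) = Add(-1, G) (Function('z')(g, G) = Add(Add(0, -1), G) = Add(-1, G))
Function('Y')(U, x) = Add(-1, U)
Add(-3356, Mul(-1, Function('Y')(40, -29))) = Add(-3356, Mul(-1, Add(-1, 40))) = Add(-3356, Mul(-1, 39)) = Add(-3356, -39) = -3395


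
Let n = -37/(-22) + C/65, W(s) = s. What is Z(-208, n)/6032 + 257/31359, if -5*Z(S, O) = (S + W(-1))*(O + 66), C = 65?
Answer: 915787771/1891574880 ≈ 0.48414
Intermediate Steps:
n = 59/22 (n = -37/(-22) + 65/65 = -37*(-1/22) + 65*(1/65) = 37/22 + 1 = 59/22 ≈ 2.6818)
Z(S, O) = -(-1 + S)*(66 + O)/5 (Z(S, O) = -(S - 1)*(O + 66)/5 = -(-1 + S)*(66 + O)/5)
Z(-208, n)/6032 + 257/31359 = (66/5 - 66/5*(-208) + (1/5)*(59/22) - 1/5*59/22*(-208))/6032 + 257/31359 = (66/5 + 13728/5 + 59/110 + 6136/55)*(1/6032) + 257*(1/31359) = (28709/10)*(1/6032) + 257/31359 = 28709/60320 + 257/31359 = 915787771/1891574880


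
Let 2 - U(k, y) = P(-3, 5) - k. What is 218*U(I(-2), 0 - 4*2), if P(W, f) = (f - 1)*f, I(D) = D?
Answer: -4360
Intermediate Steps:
P(W, f) = f*(-1 + f) (P(W, f) = (-1 + f)*f = f*(-1 + f))
U(k, y) = -18 + k (U(k, y) = 2 - (5*(-1 + 5) - k) = 2 - (5*4 - k) = 2 - (20 - k) = 2 + (-20 + k) = -18 + k)
218*U(I(-2), 0 - 4*2) = 218*(-18 - 2) = 218*(-20) = -4360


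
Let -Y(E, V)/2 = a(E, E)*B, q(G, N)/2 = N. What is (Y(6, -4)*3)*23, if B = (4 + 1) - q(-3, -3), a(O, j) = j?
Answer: -9108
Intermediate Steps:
q(G, N) = 2*N
B = 11 (B = (4 + 1) - 2*(-3) = 5 - 1*(-6) = 5 + 6 = 11)
Y(E, V) = -22*E (Y(E, V) = -2*E*11 = -22*E)
(Y(6, -4)*3)*23 = (-22*6*3)*23 = -132*3*23 = -396*23 = -9108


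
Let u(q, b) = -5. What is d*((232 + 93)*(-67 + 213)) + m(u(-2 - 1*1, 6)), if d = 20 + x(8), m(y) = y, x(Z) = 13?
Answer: 1565845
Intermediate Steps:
d = 33 (d = 20 + 13 = 33)
d*((232 + 93)*(-67 + 213)) + m(u(-2 - 1*1, 6)) = 33*((232 + 93)*(-67 + 213)) - 5 = 33*(325*146) - 5 = 33*47450 - 5 = 1565850 - 5 = 1565845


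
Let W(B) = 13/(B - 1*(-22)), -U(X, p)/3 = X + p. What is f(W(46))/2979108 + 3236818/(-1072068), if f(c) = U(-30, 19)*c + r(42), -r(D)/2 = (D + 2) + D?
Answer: -54643712173129/18098236013616 ≈ -3.0193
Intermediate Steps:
r(D) = -4 - 4*D (r(D) = -2*((D + 2) + D) = -2*((2 + D) + D) = -2*(2 + 2*D) = -4 - 4*D)
U(X, p) = -3*X - 3*p (U(X, p) = -3*(X + p) = -3*X - 3*p)
W(B) = 13/(22 + B) (W(B) = 13/(B + 22) = 13/(22 + B))
f(c) = -172 + 33*c (f(c) = (-3*(-30) - 3*19)*c + (-4 - 4*42) = (90 - 57)*c + (-4 - 168) = 33*c - 172 = -172 + 33*c)
f(W(46))/2979108 + 3236818/(-1072068) = (-172 + 33*(13/(22 + 46)))/2979108 + 3236818/(-1072068) = (-172 + 33*(13/68))*(1/2979108) + 3236818*(-1/1072068) = (-172 + 33*(13*(1/68)))*(1/2979108) - 1618409/536034 = (-172 + 33*(13/68))*(1/2979108) - 1618409/536034 = (-172 + 429/68)*(1/2979108) - 1618409/536034 = -11267/68*1/2979108 - 1618409/536034 = -11267/202579344 - 1618409/536034 = -54643712173129/18098236013616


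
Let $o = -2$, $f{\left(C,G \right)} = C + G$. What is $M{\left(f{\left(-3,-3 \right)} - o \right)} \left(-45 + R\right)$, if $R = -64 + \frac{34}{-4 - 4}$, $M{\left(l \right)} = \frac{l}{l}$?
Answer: $- \frac{453}{4} \approx -113.25$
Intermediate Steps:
$M{\left(l \right)} = 1$
$R = - \frac{273}{4}$ ($R = -64 + \frac{34}{-4 - 4} = -64 + \frac{34}{-8} = -64 + 34 \left(- \frac{1}{8}\right) = -64 - \frac{17}{4} = - \frac{273}{4} \approx -68.25$)
$M{\left(f{\left(-3,-3 \right)} - o \right)} \left(-45 + R\right) = 1 \left(-45 - \frac{273}{4}\right) = 1 \left(- \frac{453}{4}\right) = - \frac{453}{4}$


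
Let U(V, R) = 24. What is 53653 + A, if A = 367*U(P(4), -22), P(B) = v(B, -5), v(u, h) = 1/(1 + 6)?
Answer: 62461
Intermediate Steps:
v(u, h) = ⅐ (v(u, h) = 1/7 = ⅐)
P(B) = ⅐
A = 8808 (A = 367*24 = 8808)
53653 + A = 53653 + 8808 = 62461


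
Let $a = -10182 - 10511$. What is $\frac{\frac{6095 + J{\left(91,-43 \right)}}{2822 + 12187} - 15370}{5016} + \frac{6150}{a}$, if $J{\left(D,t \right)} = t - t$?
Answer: $- \frac{5236511124455}{1557875484792} \approx -3.3613$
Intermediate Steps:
$a = -20693$
$J{\left(D,t \right)} = 0$
$\frac{\frac{6095 + J{\left(91,-43 \right)}}{2822 + 12187} - 15370}{5016} + \frac{6150}{a} = \frac{\frac{6095 + 0}{2822 + 12187} - 15370}{5016} + \frac{6150}{-20693} = \left(\frac{6095}{15009} - 15370\right) \frac{1}{5016} + 6150 \left(- \frac{1}{20693}\right) = \left(6095 \cdot \frac{1}{15009} - 15370\right) \frac{1}{5016} - \frac{6150}{20693} = \left(\frac{6095}{15009} - 15370\right) \frac{1}{5016} - \frac{6150}{20693} = \left(- \frac{230682235}{15009}\right) \frac{1}{5016} - \frac{6150}{20693} = - \frac{230682235}{75285144} - \frac{6150}{20693} = - \frac{5236511124455}{1557875484792}$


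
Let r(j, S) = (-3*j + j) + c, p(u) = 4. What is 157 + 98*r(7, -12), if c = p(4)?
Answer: -823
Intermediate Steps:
c = 4
r(j, S) = 4 - 2*j (r(j, S) = (-3*j + j) + 4 = -2*j + 4 = 4 - 2*j)
157 + 98*r(7, -12) = 157 + 98*(4 - 2*7) = 157 + 98*(4 - 14) = 157 + 98*(-10) = 157 - 980 = -823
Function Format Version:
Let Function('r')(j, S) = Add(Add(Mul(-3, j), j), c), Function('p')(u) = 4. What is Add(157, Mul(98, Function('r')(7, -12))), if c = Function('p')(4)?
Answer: -823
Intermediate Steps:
c = 4
Function('r')(j, S) = Add(4, Mul(-2, j)) (Function('r')(j, S) = Add(Add(Mul(-3, j), j), 4) = Add(Mul(-2, j), 4) = Add(4, Mul(-2, j)))
Add(157, Mul(98, Function('r')(7, -12))) = Add(157, Mul(98, Add(4, Mul(-2, 7)))) = Add(157, Mul(98, Add(4, -14))) = Add(157, Mul(98, -10)) = Add(157, -980) = -823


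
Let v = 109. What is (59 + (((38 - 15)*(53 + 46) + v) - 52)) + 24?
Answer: 2417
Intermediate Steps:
(59 + (((38 - 15)*(53 + 46) + v) - 52)) + 24 = (59 + (((38 - 15)*(53 + 46) + 109) - 52)) + 24 = (59 + ((23*99 + 109) - 52)) + 24 = (59 + ((2277 + 109) - 52)) + 24 = (59 + (2386 - 52)) + 24 = (59 + 2334) + 24 = 2393 + 24 = 2417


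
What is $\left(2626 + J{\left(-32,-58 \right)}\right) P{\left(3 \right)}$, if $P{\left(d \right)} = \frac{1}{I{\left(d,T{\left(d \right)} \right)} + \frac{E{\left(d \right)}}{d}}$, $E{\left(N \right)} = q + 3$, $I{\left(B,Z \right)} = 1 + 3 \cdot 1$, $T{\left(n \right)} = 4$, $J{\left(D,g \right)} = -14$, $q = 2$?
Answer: $\frac{7836}{17} \approx 460.94$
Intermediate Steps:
$I{\left(B,Z \right)} = 4$ ($I{\left(B,Z \right)} = 1 + 3 = 4$)
$E{\left(N \right)} = 5$ ($E{\left(N \right)} = 2 + 3 = 5$)
$P{\left(d \right)} = \frac{1}{4 + \frac{5}{d}}$
$\left(2626 + J{\left(-32,-58 \right)}\right) P{\left(3 \right)} = \left(2626 - 14\right) \frac{3}{5 + 4 \cdot 3} = 2612 \frac{3}{5 + 12} = 2612 \cdot \frac{3}{17} = \frac{7836}{17}$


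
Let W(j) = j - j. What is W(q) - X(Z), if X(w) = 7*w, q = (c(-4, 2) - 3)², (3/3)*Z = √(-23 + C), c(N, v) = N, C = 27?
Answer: -14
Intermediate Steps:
Z = 2 (Z = √(-23 + 27) = √4 = 2)
q = 49 (q = (-4 - 3)² = (-7)² = 49)
W(j) = 0
W(q) - X(Z) = 0 - 7*2 = 0 - 1*14 = 0 - 14 = -14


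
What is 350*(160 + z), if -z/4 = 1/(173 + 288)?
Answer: 25814600/461 ≈ 55997.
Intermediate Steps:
z = -4/461 (z = -4/(173 + 288) = -4/461 ≈ -0.0086768)
350*(160 + z) = 350*(160 - 4/461) = 350*(73756/461) = 25814600/461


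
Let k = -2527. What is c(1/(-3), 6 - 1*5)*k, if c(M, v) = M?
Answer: 2527/3 ≈ 842.33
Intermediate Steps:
c(1/(-3), 6 - 1*5)*k = (1/(-3))*(-2527) = (1*(-⅓))*(-2527) = -⅓*(-2527) = 2527/3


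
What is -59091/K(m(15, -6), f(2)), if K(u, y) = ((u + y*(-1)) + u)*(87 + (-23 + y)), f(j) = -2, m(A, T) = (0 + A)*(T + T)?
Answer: 59091/22196 ≈ 2.6622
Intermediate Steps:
m(A, T) = 2*A*T (m(A, T) = A*(2*T) = 2*A*T)
K(u, y) = (64 + y)*(-y + 2*u) (K(u, y) = ((u - y) + u)*(64 + y) = (-y + 2*u)*(64 + y) = (64 + y)*(-y + 2*u))
-59091/K(m(15, -6), f(2)) = -59091/(-1*(-2)² - 64*(-2) + 128*(2*15*(-6)) + 2*(2*15*(-6))*(-2)) = -59091/(-1*4 + 128 + 128*(-180) + 2*(-180)*(-2)) = -59091/(-4 + 128 - 23040 + 720) = -59091/(-22196) = -59091*(-1/22196) = 59091/22196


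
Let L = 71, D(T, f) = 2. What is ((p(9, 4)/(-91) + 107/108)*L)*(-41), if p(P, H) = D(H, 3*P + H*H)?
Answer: -27715631/9828 ≈ -2820.1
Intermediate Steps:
p(P, H) = 2
((p(9, 4)/(-91) + 107/108)*L)*(-41) = ((2/(-91) + 107/108)*71)*(-41) = ((2*(-1/91) + 107*(1/108))*71)*(-41) = ((-2/91 + 107/108)*71)*(-41) = ((9521/9828)*71)*(-41) = (675991/9828)*(-41) = -27715631/9828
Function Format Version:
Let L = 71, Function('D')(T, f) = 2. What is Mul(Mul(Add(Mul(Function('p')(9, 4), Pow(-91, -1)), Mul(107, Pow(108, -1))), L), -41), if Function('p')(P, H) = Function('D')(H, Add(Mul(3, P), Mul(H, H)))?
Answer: Rational(-27715631, 9828) ≈ -2820.1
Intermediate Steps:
Function('p')(P, H) = 2
Mul(Mul(Add(Mul(Function('p')(9, 4), Pow(-91, -1)), Mul(107, Pow(108, -1))), L), -41) = Mul(Mul(Add(Mul(2, Pow(-91, -1)), Mul(107, Pow(108, -1))), 71), -41) = Mul(Mul(Add(Mul(2, Rational(-1, 91)), Mul(107, Rational(1, 108))), 71), -41) = Mul(Mul(Add(Rational(-2, 91), Rational(107, 108)), 71), -41) = Mul(Mul(Rational(9521, 9828), 71), -41) = Mul(Rational(675991, 9828), -41) = Rational(-27715631, 9828)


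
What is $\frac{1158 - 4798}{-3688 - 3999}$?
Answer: $\frac{3640}{7687} \approx 0.47353$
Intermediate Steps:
$\frac{1158 - 4798}{-3688 - 3999} = - \frac{3640}{-7687} = \left(-3640\right) \left(- \frac{1}{7687}\right) = \frac{3640}{7687}$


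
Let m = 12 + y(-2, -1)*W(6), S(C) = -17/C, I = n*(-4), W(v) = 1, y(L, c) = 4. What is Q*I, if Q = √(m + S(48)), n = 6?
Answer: -2*√2253 ≈ -94.932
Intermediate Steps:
I = -24 (I = 6*(-4) = -24)
m = 16 (m = 12 + 4*1 = 12 + 4 = 16)
Q = √2253/12 (Q = √(16 - 17/48) = √(751/48) = √2253/12 ≈ 3.9555)
Q*I = (√2253/12)*(-24) = -2*√2253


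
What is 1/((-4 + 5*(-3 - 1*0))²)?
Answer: 1/361 ≈ 0.0027701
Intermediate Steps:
1/((-4 + 5*(-3 - 1*0))²) = 1/((-4 + 5*(-3 + 0))²) = 1/((-4 + 5*(-3))²) = 1/((-4 - 15)²) = 1/((-19)²) = 1/361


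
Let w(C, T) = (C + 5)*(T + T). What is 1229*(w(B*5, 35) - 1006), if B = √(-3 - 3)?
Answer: -806224 + 430150*I*√6 ≈ -8.0622e+5 + 1.0536e+6*I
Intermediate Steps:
B = I*√6 (B = √(-6) = I*√6 ≈ 2.4495*I)
w(C, T) = 2*T*(5 + C) (w(C, T) = (5 + C)*(2*T) = 2*T*(5 + C))
1229*(w(B*5, 35) - 1006) = 1229*(2*35*(5 + (I*√6)*5) - 1006) = 1229*(2*35*(5 + 5*I*√6) - 1006) = 1229*((350 + 350*I*√6) - 1006) = 1229*(-656 + 350*I*√6) = -806224 + 430150*I*√6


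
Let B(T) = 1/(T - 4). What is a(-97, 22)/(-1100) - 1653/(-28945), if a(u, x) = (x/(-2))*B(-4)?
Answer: 258691/4631200 ≈ 0.055858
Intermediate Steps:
B(T) = 1/(-4 + T)
a(u, x) = x/16 (a(u, x) = (x/(-2))/(-4 - 4) = (x*(-½))/(-8) = -x/2*(-⅛) = x/16)
a(-97, 22)/(-1100) - 1653/(-28945) = ((1/16)*22)/(-1100) - 1653/(-28945) = (11/8)*(-1/1100) - 1653*(-1/28945) = -1/800 + 1653/28945 = 258691/4631200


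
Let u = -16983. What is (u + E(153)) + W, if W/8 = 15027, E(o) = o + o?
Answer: 103539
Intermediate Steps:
E(o) = 2*o
W = 120216 (W = 8*15027 = 120216)
(u + E(153)) + W = (-16983 + 2*153) + 120216 = (-16983 + 306) + 120216 = -16677 + 120216 = 103539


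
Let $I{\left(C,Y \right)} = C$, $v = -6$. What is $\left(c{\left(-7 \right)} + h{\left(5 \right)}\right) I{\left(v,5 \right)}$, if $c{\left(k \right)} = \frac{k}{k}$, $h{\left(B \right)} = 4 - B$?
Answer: $0$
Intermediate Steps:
$c{\left(k \right)} = 1$
$\left(c{\left(-7 \right)} + h{\left(5 \right)}\right) I{\left(v,5 \right)} = \left(1 + \left(4 - 5\right)\right) \left(-6\right) = \left(1 - 1\right) \left(-6\right) = 0 \left(-6\right) = 0$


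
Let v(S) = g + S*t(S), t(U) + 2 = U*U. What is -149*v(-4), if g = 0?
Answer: 8344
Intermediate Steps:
t(U) = -2 + U**2 (t(U) = -2 + U*U = -2 + U**2)
v(S) = S*(-2 + S**2) (v(S) = 0 + S*(-2 + S**2) = S*(-2 + S**2))
-149*v(-4) = -(-596)*(-2 + (-4)**2) = -(-596)*(-2 + 16) = -(-596)*14 = -149*(-56) = 8344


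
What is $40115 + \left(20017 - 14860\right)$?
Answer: $45272$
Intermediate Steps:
$40115 + \left(20017 - 14860\right) = 40115 + 5157 = 45272$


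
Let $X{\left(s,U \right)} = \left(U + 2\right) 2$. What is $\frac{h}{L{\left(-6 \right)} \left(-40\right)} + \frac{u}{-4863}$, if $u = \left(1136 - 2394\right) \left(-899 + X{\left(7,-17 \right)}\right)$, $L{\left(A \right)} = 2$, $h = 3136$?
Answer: $- \frac{6796558}{24315} \approx -279.52$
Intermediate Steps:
$X{\left(s,U \right)} = 4 + 2 U$ ($X{\left(s,U \right)} = \left(2 + U\right) 2 = 4 + 2 U$)
$u = 1168682$ ($u = \left(1136 - 2394\right) \left(-899 + \left(4 + 2 \left(-17\right)\right)\right) = - 1258 \left(-899 + \left(4 - 34\right)\right) = - 1258 \left(-899 - 30\right) = \left(-1258\right) \left(-929\right) = 1168682$)
$\frac{h}{L{\left(-6 \right)} \left(-40\right)} + \frac{u}{-4863} = \frac{3136}{2 \left(-40\right)} + \frac{1168682}{-4863} = \frac{3136}{-80} + 1168682 \left(- \frac{1}{4863}\right) = 3136 \left(- \frac{1}{80}\right) - \frac{1168682}{4863} = - \frac{196}{5} - \frac{1168682}{4863} = - \frac{6796558}{24315}$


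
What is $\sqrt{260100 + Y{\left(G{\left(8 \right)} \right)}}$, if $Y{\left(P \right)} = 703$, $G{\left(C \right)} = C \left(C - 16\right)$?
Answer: $\sqrt{260803} \approx 510.69$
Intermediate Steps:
$G{\left(C \right)} = C \left(-16 + C\right)$
$\sqrt{260100 + Y{\left(G{\left(8 \right)} \right)}} = \sqrt{260100 + 703} = \sqrt{260803}$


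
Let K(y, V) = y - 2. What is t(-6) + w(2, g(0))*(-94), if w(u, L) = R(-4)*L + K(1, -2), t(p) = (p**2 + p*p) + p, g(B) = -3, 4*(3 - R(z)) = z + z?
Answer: 1570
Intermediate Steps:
R(z) = 3 - z/2 (R(z) = 3 - (z + z)/4 = 3 - z/2)
t(p) = p + 2*p**2 (t(p) = (p**2 + p**2) + p = 2*p**2 + p = p + 2*p**2)
K(y, V) = -2 + y
w(u, L) = -1 + 5*L (w(u, L) = (3 - 1/2*(-4))*L + (-2 + 1) = (3 + 2)*L - 1 = 5*L - 1 = -1 + 5*L)
t(-6) + w(2, g(0))*(-94) = -6*(1 + 2*(-6)) + (-1 + 5*(-3))*(-94) = -6*(1 - 12) + (-1 - 15)*(-94) = -6*(-11) - 16*(-94) = 66 + 1504 = 1570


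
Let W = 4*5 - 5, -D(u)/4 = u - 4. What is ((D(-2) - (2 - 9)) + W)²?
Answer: 2116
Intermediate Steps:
D(u) = 16 - 4*u (D(u) = -4*(u - 4) = -4*(-4 + u) = 16 - 4*u)
W = 15 (W = 20 - 5 = 15)
((D(-2) - (2 - 9)) + W)² = (((16 - 4*(-2)) - (2 - 9)) + 15)² = (((16 + 8) - 1*(-7)) + 15)² = ((24 + 7) + 15)² = (31 + 15)² = 46² = 2116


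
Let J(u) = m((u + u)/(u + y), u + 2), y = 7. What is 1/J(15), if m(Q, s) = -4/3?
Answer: -3/4 ≈ -0.75000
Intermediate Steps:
m(Q, s) = -4/3 (m(Q, s) = -4*1/3 = -4/3)
J(u) = -4/3
1/J(15) = 1/(-4/3) = -3/4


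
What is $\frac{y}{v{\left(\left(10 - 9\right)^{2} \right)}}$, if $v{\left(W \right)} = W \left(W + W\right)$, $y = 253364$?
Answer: $126682$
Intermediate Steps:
$v{\left(W \right)} = 2 W^{2}$ ($v{\left(W \right)} = W 2 W = 2 W^{2}$)
$\frac{y}{v{\left(\left(10 - 9\right)^{2} \right)}} = \frac{253364}{2 \left(\left(10 - 9\right)^{2}\right)^{2}} = \frac{253364}{2 \left(1^{2}\right)^{2}} = \frac{253364}{2 \cdot 1^{2}} = \frac{253364}{2 \cdot 1} = \frac{253364}{2} = 253364 \cdot \frac{1}{2} = 126682$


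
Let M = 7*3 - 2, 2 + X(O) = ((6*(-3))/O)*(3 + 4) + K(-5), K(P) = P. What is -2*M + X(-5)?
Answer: -99/5 ≈ -19.800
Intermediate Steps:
X(O) = -7 - 126/O (X(O) = -2 + (((6*(-3))/O)*(3 + 4) - 5) = -2 + (-18/O*7 - 5) = -2 + (-126/O - 5) = -2 + (-5 - 126/O) = -7 - 126/O)
M = 19 (M = 21 - 2 = 19)
-2*M + X(-5) = -2*19 + (-7 - 126/(-5)) = -38 + (-7 - 126*(-1/5)) = -38 + (-7 + 126/5) = -38 + 91/5 = -99/5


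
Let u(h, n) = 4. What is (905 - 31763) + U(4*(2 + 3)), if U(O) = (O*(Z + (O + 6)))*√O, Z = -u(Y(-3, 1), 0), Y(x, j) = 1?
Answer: -30858 + 880*√5 ≈ -28890.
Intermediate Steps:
Z = -4 (Z = -1*4 = -4)
U(O) = O^(3/2)*(2 + O) (U(O) = (O*(-4 + (O + 6)))*√O = (O*(-4 + (6 + O)))*√O = (O*(2 + O))*√O = O^(3/2)*(2 + O))
(905 - 31763) + U(4*(2 + 3)) = (905 - 31763) + (4*(2 + 3))^(3/2)*(2 + 4*(2 + 3)) = -30858 + (4*5)^(3/2)*(2 + 4*5) = -30858 + 20^(3/2)*(2 + 20) = -30858 + (40*√5)*22 = -30858 + 880*√5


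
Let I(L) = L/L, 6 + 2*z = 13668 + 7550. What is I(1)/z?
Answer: 1/10606 ≈ 9.4286e-5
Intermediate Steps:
z = 10606 (z = -3 + (13668 + 7550)/2 = -3 + (1/2)*21218 = -3 + 10609 = 10606)
I(L) = 1
I(1)/z = 1/10606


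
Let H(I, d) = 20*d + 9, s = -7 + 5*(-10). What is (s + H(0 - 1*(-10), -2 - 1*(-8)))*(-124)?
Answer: -8928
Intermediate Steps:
s = -57 (s = -7 - 50 = -57)
H(I, d) = 9 + 20*d
(s + H(0 - 1*(-10), -2 - 1*(-8)))*(-124) = (-57 + (9 + 20*(-2 - 1*(-8))))*(-124) = (-57 + (9 + 20*(-2 + 8)))*(-124) = (-57 + (9 + 20*6))*(-124) = (-57 + (9 + 120))*(-124) = (-57 + 129)*(-124) = 72*(-124) = -8928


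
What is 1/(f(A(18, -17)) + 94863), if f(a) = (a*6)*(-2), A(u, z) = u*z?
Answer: 1/98535 ≈ 1.0149e-5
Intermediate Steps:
f(a) = -12*a (f(a) = (6*a)*(-2) = -12*a)
1/(f(A(18, -17)) + 94863) = 1/(-216*(-17) + 94863) = 1/(-12*(-306) + 94863) = 1/(3672 + 94863) = 1/98535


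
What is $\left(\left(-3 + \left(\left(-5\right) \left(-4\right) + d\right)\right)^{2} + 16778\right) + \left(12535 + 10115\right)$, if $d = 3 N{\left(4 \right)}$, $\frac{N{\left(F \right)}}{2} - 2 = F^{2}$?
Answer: $55053$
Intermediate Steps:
$N{\left(F \right)} = 4 + 2 F^{2}$
$d = 108$ ($d = 3 \left(4 + 2 \cdot 4^{2}\right) = 3 \left(4 + 2 \cdot 16\right) = 3 \left(4 + 32\right) = 3 \cdot 36 = 108$)
$\left(\left(-3 + \left(\left(-5\right) \left(-4\right) + d\right)\right)^{2} + 16778\right) + \left(12535 + 10115\right) = \left(\left(-3 + \left(\left(-5\right) \left(-4\right) + 108\right)\right)^{2} + 16778\right) + \left(12535 + 10115\right) = \left(\left(-3 + \left(20 + 108\right)\right)^{2} + 16778\right) + 22650 = \left(\left(-3 + 128\right)^{2} + 16778\right) + 22650 = \left(125^{2} + 16778\right) + 22650 = \left(15625 + 16778\right) + 22650 = 32403 + 22650 = 55053$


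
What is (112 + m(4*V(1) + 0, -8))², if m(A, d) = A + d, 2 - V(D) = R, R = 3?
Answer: 10000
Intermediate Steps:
V(D) = -1 (V(D) = 2 - 1*3 = 2 - 3 = -1)
(112 + m(4*V(1) + 0, -8))² = (112 + ((4*(-1) + 0) - 8))² = (112 + ((-4 + 0) - 8))² = (112 + (-4 - 8))² = (112 - 12)² = 100² = 10000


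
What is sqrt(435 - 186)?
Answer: sqrt(249) ≈ 15.780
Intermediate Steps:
sqrt(435 - 186) = sqrt(249)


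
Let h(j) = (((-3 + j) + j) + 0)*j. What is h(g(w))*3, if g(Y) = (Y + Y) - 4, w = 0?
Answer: 132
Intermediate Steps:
g(Y) = -4 + 2*Y (g(Y) = 2*Y - 4 = -4 + 2*Y)
h(j) = j*(-3 + 2*j) (h(j) = ((-3 + 2*j) + 0)*j = (-3 + 2*j)*j = j*(-3 + 2*j))
h(g(w))*3 = ((-4 + 2*0)*(-3 + 2*(-4 + 2*0)))*3 = ((-4 + 0)*(-3 + 2*(-4 + 0)))*3 = -4*(-3 + 2*(-4))*3 = -4*(-3 - 8)*3 = -4*(-11)*3 = 44*3 = 132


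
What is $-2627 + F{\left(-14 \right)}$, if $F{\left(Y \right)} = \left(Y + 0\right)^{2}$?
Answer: $-2431$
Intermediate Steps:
$F{\left(Y \right)} = Y^{2}$
$-2627 + F{\left(-14 \right)} = -2627 + \left(-14\right)^{2} = -2627 + 196 = -2431$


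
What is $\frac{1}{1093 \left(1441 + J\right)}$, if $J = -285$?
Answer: $\frac{1}{1263508} \approx 7.9145 \cdot 10^{-7}$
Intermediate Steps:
$\frac{1}{1093 \left(1441 + J\right)} = \frac{1}{1093 \left(1441 - 285\right)} = \frac{1}{1093 \cdot 1156} = \frac{1}{1263508}$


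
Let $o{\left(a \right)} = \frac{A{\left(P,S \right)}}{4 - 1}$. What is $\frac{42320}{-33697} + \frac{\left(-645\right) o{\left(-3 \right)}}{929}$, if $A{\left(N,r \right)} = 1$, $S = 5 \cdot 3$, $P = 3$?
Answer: $- \frac{46560135}{31304513} \approx -1.4873$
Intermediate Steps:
$S = 15$
$o{\left(a \right)} = \frac{1}{3}$ ($o{\left(a \right)} = 1 \frac{1}{4 - 1} = 1 \cdot \frac{1}{3} = \frac{1}{3}$)
$\frac{42320}{-33697} + \frac{\left(-645\right) o{\left(-3 \right)}}{929} = \frac{42320}{-33697} + \frac{\left(-645\right) \frac{1}{3}}{929} = 42320 \left(- \frac{1}{33697}\right) - \frac{215}{929} = - \frac{42320}{33697} - \frac{215}{929} = - \frac{46560135}{31304513}$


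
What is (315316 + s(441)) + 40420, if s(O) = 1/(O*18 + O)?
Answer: 2980711945/8379 ≈ 3.5574e+5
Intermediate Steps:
s(O) = 1/(19*O) (s(O) = 1/(18*O + O) = 1/(19*O))
(315316 + s(441)) + 40420 = (315316 + (1/19)/441) + 40420 = (315316 + (1/19)*(1/441)) + 40420 = (315316 + 1/8379) + 40420 = 2642032765/8379 + 40420 = 2980711945/8379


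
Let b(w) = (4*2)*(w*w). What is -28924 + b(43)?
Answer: -14132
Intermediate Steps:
b(w) = 8*w²
-28924 + b(43) = -28924 + 8*43² = -28924 + 8*1849 = -28924 + 14792 = -14132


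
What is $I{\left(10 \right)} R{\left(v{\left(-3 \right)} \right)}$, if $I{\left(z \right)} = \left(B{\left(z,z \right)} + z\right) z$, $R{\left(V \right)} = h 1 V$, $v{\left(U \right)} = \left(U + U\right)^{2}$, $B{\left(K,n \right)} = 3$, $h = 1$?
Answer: $4680$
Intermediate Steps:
$v{\left(U \right)} = 4 U^{2}$ ($v{\left(U \right)} = \left(2 U\right)^{2} = 4 U^{2}$)
$R{\left(V \right)} = V$ ($R{\left(V \right)} = 1 \cdot 1 V = 1 V = V$)
$I{\left(z \right)} = z \left(3 + z\right)$ ($I{\left(z \right)} = \left(3 + z\right) z = z \left(3 + z\right)$)
$I{\left(10 \right)} R{\left(v{\left(-3 \right)} \right)} = 10 \left(3 + 10\right) 4 \left(-3\right)^{2} = 10 \cdot 13 \cdot 4 \cdot 9 = 130 \cdot 36 = 4680$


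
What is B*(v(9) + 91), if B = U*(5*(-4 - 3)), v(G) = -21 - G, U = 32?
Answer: -68320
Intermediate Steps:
B = -1120 (B = 32*(5*(-4 - 3)) = 32*(5*(-7)) = 32*(-35) = -1120)
B*(v(9) + 91) = -1120*((-21 - 1*9) + 91) = -1120*((-21 - 9) + 91) = -1120*(-30 + 91) = -1120*61 = -68320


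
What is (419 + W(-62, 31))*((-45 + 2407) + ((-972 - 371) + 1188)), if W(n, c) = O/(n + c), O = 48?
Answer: 28560787/31 ≈ 9.2132e+5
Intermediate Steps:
W(n, c) = 48/(c + n) (W(n, c) = 48/(n + c) = 48/(c + n))
(419 + W(-62, 31))*((-45 + 2407) + ((-972 - 371) + 1188)) = (419 + 48/(31 - 62))*((-45 + 2407) + ((-972 - 371) + 1188)) = (419 + 48/(-31))*(2362 + (-1343 + 1188)) = (419 + 48*(-1/31))*(2362 - 155) = (419 - 48/31)*2207 = (12941/31)*2207 = 28560787/31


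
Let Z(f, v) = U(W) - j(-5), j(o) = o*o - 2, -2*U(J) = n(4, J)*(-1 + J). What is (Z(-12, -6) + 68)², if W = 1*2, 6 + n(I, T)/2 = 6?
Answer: 2025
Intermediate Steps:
n(I, T) = 0 (n(I, T) = -12 + 2*6 = -12 + 12 = 0)
W = 2
U(J) = 0 (U(J) = -0*(-1 + J) = -½*0 = 0)
j(o) = -2 + o² (j(o) = o² - 2 = -2 + o²)
Z(f, v) = -23 (Z(f, v) = 0 - (-2 + (-5)²) = 0 - (-2 + 25) = 0 - 1*23 = 0 - 23 = -23)
(Z(-12, -6) + 68)² = (-23 + 68)² = 45² = 2025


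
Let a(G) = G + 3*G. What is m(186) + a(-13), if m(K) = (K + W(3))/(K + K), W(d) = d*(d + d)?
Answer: -1595/31 ≈ -51.452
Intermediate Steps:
W(d) = 2*d**2 (W(d) = d*(2*d) = 2*d**2)
a(G) = 4*G
m(K) = (18 + K)/(2*K) (m(K) = (K + 2*3**2)/(K + K) = (K + 2*9)/((2*K)) = (K + 18)*(1/(2*K)) = (18 + K)*(1/(2*K)) = (18 + K)/(2*K))
m(186) + a(-13) = (1/2)*(18 + 186)/186 + 4*(-13) = (1/2)*(1/186)*204 - 52 = 17/31 - 52 = -1595/31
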